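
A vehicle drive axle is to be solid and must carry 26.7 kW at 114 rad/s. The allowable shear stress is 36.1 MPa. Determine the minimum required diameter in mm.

ω = 114 rad/s, so T = P/ω = 26.7×10³ / 114.0 = 234.2 N·m.
For a solid shaft τ_max = 16T/(πd³), so d = (16T/(π τ_allow))^(1/3) = (16·234.2/(π·3.61×10^7))^(1/3) = 0.03209 m.

32.1 mm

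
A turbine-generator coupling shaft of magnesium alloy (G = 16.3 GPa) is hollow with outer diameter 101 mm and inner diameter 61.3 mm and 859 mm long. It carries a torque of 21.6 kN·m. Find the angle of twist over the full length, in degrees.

7.39°

J = π(d_o⁴ − d_i⁴)/32 = π(0.101⁴ − 0.0613⁴)/32 = 8.830×10^-6 m⁴.
θ = T·L/(G·J) = 21600 × 0.859 / (16.3×10⁹ × 8.830×10^-6) = 0.1289 rad.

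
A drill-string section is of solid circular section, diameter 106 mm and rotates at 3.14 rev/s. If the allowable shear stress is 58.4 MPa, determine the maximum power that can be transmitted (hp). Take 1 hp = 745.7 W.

J = πd⁴/32 = π(0.106)⁴/32 = 1.239×10^-5 m⁴.
T_max = τ_allow·J/r = 5.84×10^7 × 1.239×10^-5 / 0.0530 = 13660 N·m.
ω = 2π·3.14 = 19.73 rad/s, so P_max = T_max·ω = 2.694×10^5 W.

361 hp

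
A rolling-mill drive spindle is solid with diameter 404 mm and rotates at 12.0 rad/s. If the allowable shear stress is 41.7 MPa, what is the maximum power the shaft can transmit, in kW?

J = πd⁴/32 = π(0.404)⁴/32 = 2.615×10^-3 m⁴.
T_max = τ_allow·J/r = 4.17×10^7 × 2.615×10^-3 / 0.202 = 539900 N·m.
ω = 12.0 rad/s, so P_max = T_max·ω = 6.479×10^6 W.

6480 kW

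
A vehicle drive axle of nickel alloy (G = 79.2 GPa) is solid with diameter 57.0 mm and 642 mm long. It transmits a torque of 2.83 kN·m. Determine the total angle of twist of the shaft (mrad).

J = πd⁴/32 = π(0.0570)⁴/32 = 1.036×10^-6 m⁴.
θ = T·L/(G·J) = 2830 × 0.642 / (79.2×10⁹ × 1.036×10^-6) = 0.02214 rad.

22.1 mrad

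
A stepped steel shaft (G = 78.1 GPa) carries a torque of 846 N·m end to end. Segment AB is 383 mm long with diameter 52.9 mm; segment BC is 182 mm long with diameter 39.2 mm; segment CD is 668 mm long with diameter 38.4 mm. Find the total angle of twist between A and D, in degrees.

2.74°

J_AB = π(0.0529)⁴/32 = 7.69×10^-7 m⁴; J_BC = π(0.0392)⁴/32 = 2.32×10^-7 m⁴; J_CD = π(0.0384)⁴/32 = 2.13×10^-7 m⁴.
θ = (T/G)·Σ L_i/J_i = (846.0/78.1×10⁹)·(0.383/7.69×10^-7 + 0.182/2.32×10^-7 + 0.668/2.13×10^-7) = 0.04780 rad.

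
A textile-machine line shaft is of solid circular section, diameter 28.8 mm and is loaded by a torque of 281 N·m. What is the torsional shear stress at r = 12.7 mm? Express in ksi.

J = πd⁴/32 = π(0.0288)⁴/32 = 6.754×10^-8 m⁴.
Shear stress varies linearly with radius: τ = T·r/J = 281.0 × 0.0127 / 6.754×10^-8 = 5.284×10^7 Pa.

7.66 ksi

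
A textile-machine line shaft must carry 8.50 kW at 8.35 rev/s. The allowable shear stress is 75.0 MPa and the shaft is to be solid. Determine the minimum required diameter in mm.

22.2 mm

ω = 2π·8.35 = 52.46 rad/s, so T = P/ω = 8.50×10³ / 52.46 = 162.0 N·m.
For a solid shaft τ_max = 16T/(πd³), so d = (16T/(π τ_allow))^(1/3) = (16·162.0/(π·7.50×10^7))^(1/3) = 0.02224 m.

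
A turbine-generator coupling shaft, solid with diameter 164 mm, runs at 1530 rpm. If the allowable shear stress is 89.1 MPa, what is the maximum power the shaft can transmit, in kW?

12400 kW

J = πd⁴/32 = π(0.164)⁴/32 = 7.102×10^-5 m⁴.
T_max = τ_allow·J/r = 8.91×10^7 × 7.102×10^-5 / 0.0820 = 77170 N·m.
ω = 2π·1530/60 = 160.2 rad/s, so P_max = T_max·ω = 1.236×10^7 W.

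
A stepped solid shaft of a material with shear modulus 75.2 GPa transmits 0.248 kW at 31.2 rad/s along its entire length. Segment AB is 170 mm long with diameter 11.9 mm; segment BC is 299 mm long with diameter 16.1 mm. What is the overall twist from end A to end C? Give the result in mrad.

13.9 mrad

ω = 31.2 rad/s, so T = P/ω = 0.248×10³ / 31.20 = 7.949 N·m.
J_AB = π(0.0119)⁴/32 = 1.97×10^-9 m⁴; J_BC = π(0.0161)⁴/32 = 6.60×10^-9 m⁴.
θ = (T/G)·Σ L_i/J_i = (7.949/75.2×10⁹)·(0.170/1.97×10^-9 + 0.299/6.60×10^-9) = 0.01392 rad.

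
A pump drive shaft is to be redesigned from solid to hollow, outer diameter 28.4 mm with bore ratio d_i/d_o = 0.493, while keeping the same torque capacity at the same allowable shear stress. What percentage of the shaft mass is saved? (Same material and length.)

21.2 %

Equal τ_max and T ⇒ the solid shaft needs d_s³ = d_o³(1−k⁴), so d_s = 28.4·(1−0.493⁴)^(1/3) = 27.83 mm.
Area ratio A_h/A_s = d_o²(1−k²)/d_s² = (1−k²)/(1−k⁴)^(2/3) = 0.7883.
Mass saving = 1 − 0.7883 = 21.2 %.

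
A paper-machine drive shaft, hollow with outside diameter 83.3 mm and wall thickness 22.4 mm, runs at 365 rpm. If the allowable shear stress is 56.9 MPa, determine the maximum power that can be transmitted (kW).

J = π(d_o⁴ − d_i⁴)/32 = π(0.0833⁴ − 0.0385⁴)/32 = 4.511×10^-6 m⁴.
T_max = τ_allow·J/r = 5.69×10^7 × 4.511×10^-6 / 0.0416 = 6163 N·m.
ω = 2π·365/60 = 38.22 rad/s, so P_max = T_max·ω = 2.356×10^5 W.

236 kW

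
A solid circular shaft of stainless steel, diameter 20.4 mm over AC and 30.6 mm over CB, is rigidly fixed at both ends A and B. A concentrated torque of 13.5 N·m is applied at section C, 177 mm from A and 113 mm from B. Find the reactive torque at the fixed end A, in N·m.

1.51 N·m

Compatibility: T_A·a/J_AC = T_B·b/J_CB with T_A + T_B = T₀.
J_AC = 1.70×10^-8 m⁴, J_CB = 8.61×10^-8 m⁴, so T_A = T₀·(J_AC/a)/((J_AC/a)+(J_CB/b)) = 1.512 N·m, T_B = 11.99 N·m.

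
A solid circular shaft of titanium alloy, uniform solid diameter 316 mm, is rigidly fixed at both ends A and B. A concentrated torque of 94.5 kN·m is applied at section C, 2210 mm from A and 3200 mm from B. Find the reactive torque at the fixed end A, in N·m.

With uniform GJ and both ends fixed, compatibility θ_AC = θ_CB gives T_A·a = T_B·b, together with T_A + T_B = T₀.
T_A = T₀·b/(a+b) = 94500·3200/5410 = 55900 N·m; T_B = 38600 N·m.

55900 N·m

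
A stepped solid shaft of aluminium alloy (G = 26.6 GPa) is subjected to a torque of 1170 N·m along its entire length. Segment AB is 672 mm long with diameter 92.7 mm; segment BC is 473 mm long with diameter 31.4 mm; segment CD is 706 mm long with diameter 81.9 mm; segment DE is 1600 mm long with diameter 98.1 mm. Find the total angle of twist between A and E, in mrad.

237 mrad

J_AB = π(0.0927)⁴/32 = 7.25×10^-6 m⁴; J_BC = π(0.0314)⁴/32 = 9.54×10^-8 m⁴; J_CD = π(0.0819)⁴/32 = 4.42×10^-6 m⁴; J_DE = π(0.0981)⁴/32 = 9.09×10^-6 m⁴.
θ = (T/G)·Σ L_i/J_i = (1170/26.6×10⁹)·(0.672/7.25×10^-6 + 0.473/9.54×10^-8 + 0.706/4.42×10^-6 + 1.60/9.09×10^-6) = 0.2368 rad.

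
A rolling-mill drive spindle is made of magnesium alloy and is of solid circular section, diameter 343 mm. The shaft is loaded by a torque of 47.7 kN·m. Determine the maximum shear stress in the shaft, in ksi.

0.873 ksi

J = πd⁴/32 = π(0.343)⁴/32 = 1.359×10^-3 m⁴.
τ_max = T·r/J = 47700 × 0.172 / 1.359×10^-3 = 6.020×10^6 Pa.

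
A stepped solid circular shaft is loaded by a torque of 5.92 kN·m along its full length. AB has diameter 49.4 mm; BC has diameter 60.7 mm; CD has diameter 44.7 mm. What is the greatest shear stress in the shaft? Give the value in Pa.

Under the same torque, τ_max = 16T/(πd³) is largest where d is smallest — segment CD (d = 44.7 mm).
τ_max = 16·5920/(π·(0.0447)³) = 3.376×10^8 Pa.

3.38e8 Pa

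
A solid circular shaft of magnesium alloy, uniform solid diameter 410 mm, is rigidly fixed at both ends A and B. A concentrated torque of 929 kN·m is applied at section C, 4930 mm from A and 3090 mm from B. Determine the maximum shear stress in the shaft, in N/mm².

With uniform GJ and both ends fixed, compatibility θ_AC = θ_CB gives T_A·a = T_B·b, together with T_A + T_B = T₀.
T_A = T₀·b/(a+b) = 929000·3090/8020 = 357900 N·m; T_B = 571100 N·m.
τ in each portion: τ_AC = 2.64×10^7 Pa, τ_CB = 4.22×10^7 Pa; maximum is in CB.
τ_max = T_CB·r/J = 571100·0.205/2.77×10^-3 = 4.220×10^7 Pa.

42.2 N/mm²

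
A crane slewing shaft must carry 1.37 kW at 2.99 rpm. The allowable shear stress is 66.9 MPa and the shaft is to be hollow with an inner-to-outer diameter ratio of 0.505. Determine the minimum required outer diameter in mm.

70.9 mm

ω = 2π·2.99/60 = 0.3131 rad/s, so T = P/ω = 1.37×10³ / 0.3131 = 4375 N·m.
For a hollow shaft with d_i/d_o = 0.505: τ_max = 16T/(π d_o³ (1−k⁴)), so d_o = [16T/(π τ_allow (1−k⁴))]^(1/3) = [16·4375/(π·6.69×10^7·0.9350)]^(1/3) = 0.07089 m.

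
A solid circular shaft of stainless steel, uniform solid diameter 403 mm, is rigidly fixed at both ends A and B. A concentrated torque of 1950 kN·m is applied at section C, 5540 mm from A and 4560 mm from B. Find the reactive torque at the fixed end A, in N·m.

880000 N·m

With uniform GJ and both ends fixed, compatibility θ_AC = θ_CB gives T_A·a = T_B·b, together with T_A + T_B = T₀.
T_A = T₀·b/(a+b) = 1.950e6·4560/10100 = 880400 N·m; T_B = 1.070e6 N·m.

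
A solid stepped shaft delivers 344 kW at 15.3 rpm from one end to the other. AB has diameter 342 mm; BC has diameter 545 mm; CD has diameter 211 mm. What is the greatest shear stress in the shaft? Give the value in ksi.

16.9 ksi

ω = 2π·15.3/60 = 1.602 rad/s, so T = P/ω = 344×10³ / 1.602 = 214700 N·m.
Under the same torque, τ_max = 16T/(πd³) is largest where d is smallest — segment CD (d = 211 mm).
τ_max = 16·214700/(π·(0.211)³) = 1.164×10^8 Pa.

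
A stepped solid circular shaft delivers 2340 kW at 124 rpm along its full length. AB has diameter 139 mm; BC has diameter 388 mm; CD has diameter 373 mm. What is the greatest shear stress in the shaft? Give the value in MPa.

342 MPa

ω = 2π·124/60 = 12.99 rad/s, so T = P/ω = 2340×10³ / 12.99 = 180200 N·m.
Under the same torque, τ_max = 16T/(πd³) is largest where d is smallest — segment AB (d = 139 mm).
τ_max = 16·180200/(π·(0.139)³) = 3.417×10^8 Pa.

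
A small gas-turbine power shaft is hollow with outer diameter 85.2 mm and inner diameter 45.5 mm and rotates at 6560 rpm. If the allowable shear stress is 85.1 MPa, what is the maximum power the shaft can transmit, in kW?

6520 kW

J = π(d_o⁴ − d_i⁴)/32 = π(0.0852⁴ − 0.0455⁴)/32 = 4.752×10^-6 m⁴.
T_max = τ_allow·J/r = 8.51×10^7 × 4.752×10^-6 / 0.0426 = 9494 N·m.
ω = 2π·6560/60 = 687.0 rad/s, so P_max = T_max·ω = 6.522×10^6 W.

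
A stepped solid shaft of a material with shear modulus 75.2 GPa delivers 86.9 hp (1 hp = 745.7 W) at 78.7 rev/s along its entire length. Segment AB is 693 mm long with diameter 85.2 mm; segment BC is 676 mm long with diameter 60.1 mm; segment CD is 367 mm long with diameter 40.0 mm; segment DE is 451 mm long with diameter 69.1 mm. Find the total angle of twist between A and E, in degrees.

0.232°

ω = 2π·78.7 = 494.5 rad/s, so T = P/ω = 86.9×745.7 / 494.5 = 131.0 N·m.
J_AB = π(0.0852)⁴/32 = 5.17×10^-6 m⁴; J_BC = π(0.0601)⁴/32 = 1.28×10^-6 m⁴; J_CD = π(0.0400)⁴/32 = 2.51×10^-7 m⁴; J_DE = π(0.0691)⁴/32 = 2.24×10^-6 m⁴.
θ = (T/G)·Σ L_i/J_i = (131.0/75.2×10⁹)·(0.693/5.17×10^-6 + 0.676/1.28×10^-6 + 0.367/2.51×10^-7 + 0.451/2.24×10^-6) = 4.049×10^-3 rad.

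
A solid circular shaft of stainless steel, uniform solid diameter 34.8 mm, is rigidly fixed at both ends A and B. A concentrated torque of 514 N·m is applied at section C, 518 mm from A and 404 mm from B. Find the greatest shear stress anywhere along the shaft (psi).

5060 psi

With uniform GJ and both ends fixed, compatibility θ_AC = θ_CB gives T_A·a = T_B·b, together with T_A + T_B = T₀.
T_A = T₀·b/(a+b) = 514.0·404/922.0 = 225.2 N·m; T_B = 288.8 N·m.
τ in each portion: τ_AC = 2.72×10^7 Pa, τ_CB = 3.49×10^7 Pa; maximum is in CB.
τ_max = T_CB·r/J = 288.8·0.0174/1.44×10^-7 = 3.490×10^7 Pa.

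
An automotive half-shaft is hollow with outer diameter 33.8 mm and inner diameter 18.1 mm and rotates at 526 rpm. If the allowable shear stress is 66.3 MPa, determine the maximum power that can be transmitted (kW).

J = π(d_o⁴ − d_i⁴)/32 = π(0.0338⁴ − 0.0181⁴)/32 = 1.176×10^-7 m⁴.
T_max = τ_allow·J/r = 6.63×10^7 × 1.176×10^-7 / 0.0169 = 461.3 N·m.
ω = 2π·526/60 = 55.08 rad/s, so P_max = T_max·ω = 2.541×10^4 W.

25.4 kW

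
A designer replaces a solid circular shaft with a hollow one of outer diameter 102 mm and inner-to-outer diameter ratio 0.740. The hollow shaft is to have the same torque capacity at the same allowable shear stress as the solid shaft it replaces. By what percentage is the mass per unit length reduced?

42.6 %

Equal τ_max and T ⇒ the solid shaft needs d_s³ = d_o³(1−k⁴), so d_s = 102·(1−0.740⁴)^(1/3) = 90.57 mm.
Area ratio A_h/A_s = d_o²(1−k²)/d_s² = (1−k²)/(1−k⁴)^(2/3) = 0.5738.
Mass saving = 1 − 0.5738 = 42.6 %.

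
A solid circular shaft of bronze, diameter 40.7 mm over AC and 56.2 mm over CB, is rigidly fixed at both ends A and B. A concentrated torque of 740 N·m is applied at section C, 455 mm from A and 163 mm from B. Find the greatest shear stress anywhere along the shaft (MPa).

19.3 MPa

Compatibility: T_A·a/J_AC = T_B·b/J_CB with T_A + T_B = T₀.
J_AC = 2.69×10^-7 m⁴, J_CB = 9.79×10^-7 m⁴, so T_A = T₀·(J_AC/a)/((J_AC/a)+(J_CB/b)) = 66.38 N·m, T_B = 673.6 N·m.
τ in each portion: τ_AC = 5.01×10^6 Pa, τ_CB = 1.93×10^7 Pa; maximum is in CB.
τ_max = T_CB·r/J = 673.6·0.0281/9.79×10^-7 = 1.933×10^7 Pa.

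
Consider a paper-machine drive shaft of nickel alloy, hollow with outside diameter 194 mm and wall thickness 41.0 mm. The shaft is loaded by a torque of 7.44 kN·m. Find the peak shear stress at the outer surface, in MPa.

5.84 MPa

J = π(d_o⁴ − d_i⁴)/32 = π(0.194⁴ − 0.112⁴)/32 = 1.236×10^-4 m⁴.
τ_max = T·r/J = 7440 × 0.0970 / 1.236×10^-4 = 5.838×10^6 Pa.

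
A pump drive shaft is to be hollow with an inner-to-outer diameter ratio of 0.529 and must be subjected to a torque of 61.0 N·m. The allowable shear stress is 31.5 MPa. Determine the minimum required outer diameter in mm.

22.0 mm

For a hollow shaft with d_i/d_o = 0.529: τ_max = 16T/(π d_o³ (1−k⁴)), so d_o = [16T/(π τ_allow (1−k⁴))]^(1/3) = [16·61.00/(π·3.15×10^7·0.9217)]^(1/3) = 0.02204 m.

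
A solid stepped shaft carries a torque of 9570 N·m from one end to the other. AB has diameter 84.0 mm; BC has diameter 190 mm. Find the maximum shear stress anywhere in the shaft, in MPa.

82.2 MPa

Under the same torque, τ_max = 16T/(πd³) is largest where d is smallest — segment AB (d = 84.0 mm).
τ_max = 16·9570/(π·(0.0840)³) = 8.223×10^7 Pa.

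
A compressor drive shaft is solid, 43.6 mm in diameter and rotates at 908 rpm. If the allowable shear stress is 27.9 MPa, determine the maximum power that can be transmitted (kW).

J = πd⁴/32 = π(0.0436)⁴/32 = 3.548×10^-7 m⁴.
T_max = τ_allow·J/r = 2.79×10^7 × 3.548×10^-7 / 0.0218 = 454.0 N·m.
ω = 2π·908/60 = 95.09 rad/s, so P_max = T_max·ω = 4.317×10^4 W.

43.2 kW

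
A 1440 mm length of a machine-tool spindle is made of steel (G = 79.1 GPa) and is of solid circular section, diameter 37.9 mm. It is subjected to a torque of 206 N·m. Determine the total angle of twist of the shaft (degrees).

1.06°

J = πd⁴/32 = π(0.0379)⁴/32 = 2.026×10^-7 m⁴.
θ = T·L/(G·J) = 206.0 × 1.44 / (79.1×10⁹ × 2.026×10^-7) = 0.01851 rad.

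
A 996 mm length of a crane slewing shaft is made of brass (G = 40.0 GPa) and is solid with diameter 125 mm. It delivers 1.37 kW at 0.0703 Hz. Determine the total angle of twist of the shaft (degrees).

ω = 2π·0.0703 = 0.4417 rad/s, so T = P/ω = 1.37×10³ / 0.4417 = 3102 N·m.
J = πd⁴/32 = π(0.125)⁴/32 = 2.397×10^-5 m⁴.
θ = T·L/(G·J) = 3102 × 0.996 / (40.0×10⁹ × 2.397×10^-5) = 3.222×10^-3 rad.

0.185°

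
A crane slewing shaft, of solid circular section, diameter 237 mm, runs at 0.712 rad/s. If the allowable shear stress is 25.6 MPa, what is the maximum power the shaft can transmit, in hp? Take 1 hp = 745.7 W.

J = πd⁴/32 = π(0.237)⁴/32 = 3.097×10^-4 m⁴.
T_max = τ_allow·J/r = 2.56×10^7 × 3.097×10^-4 / 0.118 = 66910 N·m.
ω = 0.712 rad/s, so P_max = T_max·ω = 4.764×10^4 W.

63.9 hp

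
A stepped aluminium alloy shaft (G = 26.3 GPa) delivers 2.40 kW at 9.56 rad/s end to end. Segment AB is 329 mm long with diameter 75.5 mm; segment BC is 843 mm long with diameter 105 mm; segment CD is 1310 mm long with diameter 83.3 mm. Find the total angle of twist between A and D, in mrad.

ω = 9.56 rad/s, so T = P/ω = 2.40×10³ / 9.560 = 251.0 N·m.
J_AB = π(0.0755)⁴/32 = 3.19×10^-6 m⁴; J_BC = π(0.105)⁴/32 = 1.19×10^-5 m⁴; J_CD = π(0.0833)⁴/32 = 4.73×10^-6 m⁴.
θ = (T/G)·Σ L_i/J_i = (251.0/26.3×10⁹)·(0.329/3.19×10^-6 + 0.843/1.19×10^-5 + 1.31/4.73×10^-6) = 4.304×10^-3 rad.

4.30 mrad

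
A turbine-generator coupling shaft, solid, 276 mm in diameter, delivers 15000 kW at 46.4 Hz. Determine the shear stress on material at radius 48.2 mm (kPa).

4350 kPa

ω = 2π·46.4 = 291.5 rad/s, so T = P/ω = 15000×10³ / 291.5 = 51450 N·m.
J = πd⁴/32 = π(0.276)⁴/32 = 5.697×10^-4 m⁴.
Shear stress varies linearly with radius: τ = T·r/J = 51450 × 0.0482 / 5.697×10^-4 = 4.353×10^6 Pa.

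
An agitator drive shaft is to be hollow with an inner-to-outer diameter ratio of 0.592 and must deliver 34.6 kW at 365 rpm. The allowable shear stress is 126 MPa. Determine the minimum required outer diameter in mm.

34.7 mm

ω = 2π·365/60 = 38.22 rad/s, so T = P/ω = 34.6×10³ / 38.22 = 905.2 N·m.
For a hollow shaft with d_i/d_o = 0.592: τ_max = 16T/(π d_o³ (1−k⁴)), so d_o = [16T/(π τ_allow (1−k⁴))]^(1/3) = [16·905.2/(π·1.26×10^8·0.8772)]^(1/3) = 0.03468 m.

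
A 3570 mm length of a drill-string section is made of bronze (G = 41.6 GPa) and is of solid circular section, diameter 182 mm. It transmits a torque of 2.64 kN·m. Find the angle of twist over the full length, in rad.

0.00210 rad

J = πd⁴/32 = π(0.182)⁴/32 = 1.077×10^-4 m⁴.
θ = T·L/(G·J) = 2640 × 3.57 / (41.6×10⁹ × 1.077×10^-4) = 2.103×10^-3 rad.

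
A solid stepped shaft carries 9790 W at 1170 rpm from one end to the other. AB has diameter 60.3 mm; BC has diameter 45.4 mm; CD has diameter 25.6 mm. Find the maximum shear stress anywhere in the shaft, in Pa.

ω = 2π·1170/60 = 122.5 rad/s, so T = P/ω = 9790 / 122.5 = 79.90 N·m.
Under the same torque, τ_max = 16T/(πd³) is largest where d is smallest — segment CD (d = 25.6 mm).
τ_max = 16·79.90/(π·(0.0256)³) = 2.426×10^7 Pa.

2.43e7 Pa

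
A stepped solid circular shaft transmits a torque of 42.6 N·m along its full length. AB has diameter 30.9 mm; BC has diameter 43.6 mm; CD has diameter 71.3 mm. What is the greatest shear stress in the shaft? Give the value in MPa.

7.35 MPa

Under the same torque, τ_max = 16T/(πd³) is largest where d is smallest — segment AB (d = 30.9 mm).
τ_max = 16·42.60/(π·(0.0309)³) = 7.354×10^6 Pa.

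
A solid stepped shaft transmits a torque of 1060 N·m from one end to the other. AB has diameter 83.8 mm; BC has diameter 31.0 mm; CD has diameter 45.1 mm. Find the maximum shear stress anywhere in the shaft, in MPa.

181 MPa

Under the same torque, τ_max = 16T/(πd³) is largest where d is smallest — segment BC (d = 31.0 mm).
τ_max = 16·1060/(π·(0.0310)³) = 1.812×10^8 Pa.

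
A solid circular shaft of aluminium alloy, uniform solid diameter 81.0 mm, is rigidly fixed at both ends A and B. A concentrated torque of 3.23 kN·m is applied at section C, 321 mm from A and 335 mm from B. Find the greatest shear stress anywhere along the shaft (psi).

With uniform GJ and both ends fixed, compatibility θ_AC = θ_CB gives T_A·a = T_B·b, together with T_A + T_B = T₀.
T_A = T₀·b/(a+b) = 3230·335/656.0 = 1649 N·m; T_B = 1581 N·m.
τ in each portion: τ_AC = 1.58×10^7 Pa, τ_CB = 1.51×10^7 Pa; maximum is in AC.
τ_max = T_AC·r/J = 1649·0.0405/4.23×10^-6 = 1.581×10^7 Pa.

2290 psi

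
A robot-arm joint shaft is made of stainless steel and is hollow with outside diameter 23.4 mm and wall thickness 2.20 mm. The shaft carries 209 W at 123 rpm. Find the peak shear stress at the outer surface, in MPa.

ω = 2π·123/60 = 12.88 rad/s, so T = P/ω = 209 / 12.88 = 16.23 N·m.
J = π(d_o⁴ − d_i⁴)/32 = π(0.0234⁴ − 0.0190⁴)/32 = 1.664×10^-8 m⁴.
τ_max = T·r/J = 16.23 × 0.0117 / 1.664×10^-8 = 1.141×10^7 Pa.

11.4 MPa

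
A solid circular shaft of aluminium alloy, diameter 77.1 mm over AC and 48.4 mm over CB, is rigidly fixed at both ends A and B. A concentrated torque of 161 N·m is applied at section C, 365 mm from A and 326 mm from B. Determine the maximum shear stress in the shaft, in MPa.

Compatibility: T_A·a/J_AC = T_B·b/J_CB with T_A + T_B = T₀.
J_AC = 3.47×10^-6 m⁴, J_CB = 5.39×10^-7 m⁴, so T_A = T₀·(J_AC/a)/((J_AC/a)+(J_CB/b)) = 137.2 N·m, T_B = 23.85 N·m.
τ in each portion: τ_AC = 1.52×10^6 Pa, τ_CB = 1.07×10^6 Pa; maximum is in AC.
τ_max = T_AC·r/J = 137.2·0.0385/3.47×10^-6 = 1.524×10^6 Pa.

1.52 MPa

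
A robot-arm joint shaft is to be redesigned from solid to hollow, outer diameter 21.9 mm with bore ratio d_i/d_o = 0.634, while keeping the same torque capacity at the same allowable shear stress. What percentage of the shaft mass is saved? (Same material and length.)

32.7 %

Equal τ_max and T ⇒ the solid shaft needs d_s³ = d_o³(1−k⁴), so d_s = 21.9·(1−0.634⁴)^(1/3) = 20.65 mm.
Area ratio A_h/A_s = d_o²(1−k²)/d_s² = (1−k²)/(1−k⁴)^(2/3) = 0.6726.
Mass saving = 1 − 0.6726 = 32.7 %.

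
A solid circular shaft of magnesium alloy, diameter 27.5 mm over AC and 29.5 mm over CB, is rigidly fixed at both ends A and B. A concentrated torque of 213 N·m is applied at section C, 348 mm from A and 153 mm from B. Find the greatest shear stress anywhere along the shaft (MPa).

31.7 MPa

Compatibility: T_A·a/J_AC = T_B·b/J_CB with T_A + T_B = T₀.
J_AC = 5.61×10^-8 m⁴, J_CB = 7.44×10^-8 m⁴, so T_A = T₀·(J_AC/a)/((J_AC/a)+(J_CB/b)) = 53.09 N·m, T_B = 159.9 N·m.
τ in each portion: τ_AC = 1.30×10^7 Pa, τ_CB = 3.17×10^7 Pa; maximum is in CB.
τ_max = T_CB·r/J = 159.9·0.0147/7.44×10^-8 = 3.172×10^7 Pa.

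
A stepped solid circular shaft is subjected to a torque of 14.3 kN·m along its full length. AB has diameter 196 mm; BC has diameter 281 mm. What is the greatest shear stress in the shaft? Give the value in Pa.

Under the same torque, τ_max = 16T/(πd³) is largest where d is smallest — segment AB (d = 196 mm).
τ_max = 16·14300/(π·(0.196)³) = 9.672×10^6 Pa.

9.67e6 Pa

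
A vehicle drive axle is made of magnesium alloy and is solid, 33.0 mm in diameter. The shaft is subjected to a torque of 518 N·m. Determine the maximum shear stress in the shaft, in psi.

J = πd⁴/32 = π(0.0330)⁴/32 = 1.164×10^-7 m⁴.
τ_max = T·r/J = 518.0 × 0.0165 / 1.164×10^-7 = 7.341×10^7 Pa.

10600 psi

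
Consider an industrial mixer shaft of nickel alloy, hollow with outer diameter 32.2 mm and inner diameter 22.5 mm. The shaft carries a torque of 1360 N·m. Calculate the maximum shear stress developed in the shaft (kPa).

J = π(d_o⁴ − d_i⁴)/32 = π(0.0322⁴ − 0.0225⁴)/32 = 8.038×10^-8 m⁴.
τ_max = T·r/J = 1360 × 0.0161 / 8.038×10^-8 = 2.724×10^8 Pa.

272000 kPa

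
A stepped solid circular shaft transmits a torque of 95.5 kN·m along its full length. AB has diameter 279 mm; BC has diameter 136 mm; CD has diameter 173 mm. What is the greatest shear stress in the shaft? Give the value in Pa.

Under the same torque, τ_max = 16T/(πd³) is largest where d is smallest — segment BC (d = 136 mm).
τ_max = 16·95500/(π·(0.136)³) = 1.934×10^8 Pa.

1.93e8 Pa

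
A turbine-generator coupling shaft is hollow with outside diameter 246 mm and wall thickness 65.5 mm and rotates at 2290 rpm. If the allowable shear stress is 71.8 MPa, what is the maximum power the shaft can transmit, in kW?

47900 kW

J = π(d_o⁴ − d_i⁴)/32 = π(0.246⁴ − 0.115⁴)/32 = 3.424×10^-4 m⁴.
T_max = τ_allow·J/r = 7.18×10^7 × 3.424×10^-4 / 0.123 = 199900 N·m.
ω = 2π·2290/60 = 239.8 rad/s, so P_max = T_max·ω = 4.793×10^7 W.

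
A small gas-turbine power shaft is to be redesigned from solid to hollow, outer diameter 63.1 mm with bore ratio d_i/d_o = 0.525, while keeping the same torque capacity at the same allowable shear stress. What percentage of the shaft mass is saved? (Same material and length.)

Equal τ_max and T ⇒ the solid shaft needs d_s³ = d_o³(1−k⁴), so d_s = 63.1·(1−0.525⁴)^(1/3) = 61.46 mm.
Area ratio A_h/A_s = d_o²(1−k²)/d_s² = (1−k²)/(1−k⁴)^(2/3) = 0.7636.
Mass saving = 1 − 0.7636 = 23.6 %.

23.6 %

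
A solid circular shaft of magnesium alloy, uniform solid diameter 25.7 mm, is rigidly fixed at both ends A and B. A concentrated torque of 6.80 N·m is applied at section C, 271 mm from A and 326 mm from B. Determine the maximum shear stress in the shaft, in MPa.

1.11 MPa

With uniform GJ and both ends fixed, compatibility θ_AC = θ_CB gives T_A·a = T_B·b, together with T_A + T_B = T₀.
T_A = T₀·b/(a+b) = 6.800·326/597.0 = 3.713 N·m; T_B = 3.087 N·m.
τ in each portion: τ_AC = 1.11×10^6 Pa, τ_CB = 9.26×10^5 Pa; maximum is in AC.
τ_max = T_AC·r/J = 3.713·0.0129/4.28×10^-8 = 1.114×10^6 Pa.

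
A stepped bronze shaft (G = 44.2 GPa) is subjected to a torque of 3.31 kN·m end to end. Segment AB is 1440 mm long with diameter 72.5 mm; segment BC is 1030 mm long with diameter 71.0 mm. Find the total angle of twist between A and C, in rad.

J_AB = π(0.0725)⁴/32 = 2.71×10^-6 m⁴; J_BC = π(0.0710)⁴/32 = 2.49×10^-6 m⁴.
θ = (T/G)·Σ L_i/J_i = (3310/44.2×10⁹)·(1.44/2.71×10^-6 + 1.03/2.49×10^-6) = 0.07068 rad.

0.0707 rad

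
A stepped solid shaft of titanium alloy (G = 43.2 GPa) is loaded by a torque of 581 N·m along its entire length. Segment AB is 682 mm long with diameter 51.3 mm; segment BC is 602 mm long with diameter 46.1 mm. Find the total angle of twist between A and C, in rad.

0.0317 rad

J_AB = π(0.0513)⁴/32 = 6.80×10^-7 m⁴; J_BC = π(0.0461)⁴/32 = 4.43×10^-7 m⁴.
θ = (T/G)·Σ L_i/J_i = (581.0/43.2×10⁹)·(0.682/6.80×10^-7 + 0.602/4.43×10^-7) = 0.03175 rad.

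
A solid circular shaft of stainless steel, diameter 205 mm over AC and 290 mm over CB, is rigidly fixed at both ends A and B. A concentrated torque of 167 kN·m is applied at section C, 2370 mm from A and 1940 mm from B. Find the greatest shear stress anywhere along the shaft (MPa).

Compatibility: T_A·a/J_AC = T_B·b/J_CB with T_A + T_B = T₀.
J_AC = 1.73×10^-4 m⁴, J_CB = 6.94×10^-4 m⁴, so T_A = T₀·(J_AC/a)/((J_AC/a)+(J_CB/b)) = 28340 N·m, T_B = 138700 N·m.
τ in each portion: τ_AC = 1.68×10^7 Pa, τ_CB = 2.90×10^7 Pa; maximum is in CB.
τ_max = T_CB·r/J = 138700·0.145/6.94×10^-4 = 2.895×10^7 Pa.

29.0 MPa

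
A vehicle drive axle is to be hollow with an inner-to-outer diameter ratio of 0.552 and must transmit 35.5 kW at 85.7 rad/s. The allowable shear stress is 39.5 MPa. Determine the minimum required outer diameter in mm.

38.9 mm

ω = 85.7 rad/s, so T = P/ω = 35.5×10³ / 85.70 = 414.2 N·m.
For a hollow shaft with d_i/d_o = 0.552: τ_max = 16T/(π d_o³ (1−k⁴)), so d_o = [16T/(π τ_allow (1−k⁴))]^(1/3) = [16·414.2/(π·3.95×10^7·0.9072)]^(1/3) = 0.03890 m.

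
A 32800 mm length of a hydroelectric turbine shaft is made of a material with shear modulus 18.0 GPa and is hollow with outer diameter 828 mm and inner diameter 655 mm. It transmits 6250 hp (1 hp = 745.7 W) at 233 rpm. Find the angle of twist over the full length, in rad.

0.0124 rad

ω = 2π·233/60 = 24.40 rad/s, so T = P/ω = 6250×745.7 / 24.40 = 191000 N·m.
J = π(d_o⁴ − d_i⁴)/32 = π(0.828⁴ − 0.655⁴)/32 = 0.02807 m⁴.
θ = T·L/(G·J) = 191000 × 32.8 / (18.0×10⁹ × 0.02807) = 0.01240 rad.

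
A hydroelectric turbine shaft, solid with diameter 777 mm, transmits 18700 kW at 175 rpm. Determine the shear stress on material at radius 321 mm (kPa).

ω = 2π·175/60 = 18.33 rad/s, so T = P/ω = 18700×10³ / 18.33 = 1.020e6 N·m.
J = πd⁴/32 = π(0.777)⁴/32 = 0.03578 m⁴.
Shear stress varies linearly with radius: τ = T·r/J = 1.020e6 × 0.321 / 0.03578 = 9.154×10^6 Pa.

9150 kPa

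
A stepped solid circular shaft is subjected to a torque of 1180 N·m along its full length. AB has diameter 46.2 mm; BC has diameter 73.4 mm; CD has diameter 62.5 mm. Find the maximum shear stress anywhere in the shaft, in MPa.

60.9 MPa

Under the same torque, τ_max = 16T/(πd³) is largest where d is smallest — segment AB (d = 46.2 mm).
τ_max = 16·1180/(π·(0.0462)³) = 6.094×10^7 Pa.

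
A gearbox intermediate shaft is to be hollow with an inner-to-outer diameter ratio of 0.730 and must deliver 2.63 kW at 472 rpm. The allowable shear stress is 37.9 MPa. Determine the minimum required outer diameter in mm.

ω = 2π·472/60 = 49.43 rad/s, so T = P/ω = 2.63×10³ / 49.43 = 53.21 N·m.
For a hollow shaft with d_i/d_o = 0.730: τ_max = 16T/(π d_o³ (1−k⁴)), so d_o = [16T/(π τ_allow (1−k⁴))]^(1/3) = [16·53.21/(π·3.79×10^7·0.7160)]^(1/3) = 0.02153 m.

21.5 mm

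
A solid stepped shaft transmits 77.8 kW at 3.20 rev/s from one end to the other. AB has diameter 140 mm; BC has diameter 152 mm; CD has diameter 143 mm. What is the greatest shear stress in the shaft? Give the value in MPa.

ω = 2π·3.20 = 20.11 rad/s, so T = P/ω = 77.8×10³ / 20.11 = 3869 N·m.
Under the same torque, τ_max = 16T/(πd³) is largest where d is smallest — segment AB (d = 140 mm).
τ_max = 16·3869/(π·(0.140)³) = 7.182×10^6 Pa.

7.18 MPa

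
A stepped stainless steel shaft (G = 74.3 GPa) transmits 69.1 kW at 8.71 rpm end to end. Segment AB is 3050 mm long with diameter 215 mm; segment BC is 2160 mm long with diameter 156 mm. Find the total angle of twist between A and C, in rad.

0.0527 rad

ω = 2π·8.71/60 = 0.9121 rad/s, so T = P/ω = 69.1×10³ / 0.9121 = 75760 N·m.
J_AB = π(0.215)⁴/32 = 2.10×10^-4 m⁴; J_BC = π(0.156)⁴/32 = 5.81×10^-5 m⁴.
θ = (T/G)·Σ L_i/J_i = (75760/74.3×10⁹)·(3.05/2.10×10^-4 + 2.16/5.81×10^-5) = 0.05270 rad.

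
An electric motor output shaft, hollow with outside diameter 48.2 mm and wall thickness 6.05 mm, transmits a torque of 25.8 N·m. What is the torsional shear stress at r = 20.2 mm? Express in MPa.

1.44 MPa

J = π(d_o⁴ − d_i⁴)/32 = π(0.0482⁴ − 0.0361⁴)/32 = 3.632×10^-7 m⁴.
Shear stress varies linearly with radius: τ = T·r/J = 25.80 × 0.0202 / 3.632×10^-7 = 1.435×10^6 Pa.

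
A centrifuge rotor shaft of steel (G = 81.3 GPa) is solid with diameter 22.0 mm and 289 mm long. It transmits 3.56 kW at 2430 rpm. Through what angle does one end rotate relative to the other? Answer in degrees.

ω = 2π·2430/60 = 254.5 rad/s, so T = P/ω = 3.56×10³ / 254.5 = 13.99 N·m.
J = πd⁴/32 = π(0.0220)⁴/32 = 2.300×10^-8 m⁴.
θ = T·L/(G·J) = 13.99 × 0.289 / (81.3×10⁹ × 2.300×10^-8) = 2.162×10^-3 rad.

0.124°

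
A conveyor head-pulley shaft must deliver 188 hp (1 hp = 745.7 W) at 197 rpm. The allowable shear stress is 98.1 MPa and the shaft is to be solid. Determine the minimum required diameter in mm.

ω = 2π·197/60 = 20.63 rad/s, so T = P/ω = 188×745.7 / 20.63 = 6796 N·m.
For a solid shaft τ_max = 16T/(πd³), so d = (16T/(π τ_allow))^(1/3) = (16·6796/(π·9.81×10^7))^(1/3) = 0.07066 m.

70.7 mm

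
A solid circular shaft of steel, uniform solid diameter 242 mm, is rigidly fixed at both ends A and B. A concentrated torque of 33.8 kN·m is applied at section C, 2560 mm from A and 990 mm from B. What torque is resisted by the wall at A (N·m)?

With uniform GJ and both ends fixed, compatibility θ_AC = θ_CB gives T_A·a = T_B·b, together with T_A + T_B = T₀.
T_A = T₀·b/(a+b) = 33800·990/3550 = 9426 N·m; T_B = 24370 N·m.

9430 N·m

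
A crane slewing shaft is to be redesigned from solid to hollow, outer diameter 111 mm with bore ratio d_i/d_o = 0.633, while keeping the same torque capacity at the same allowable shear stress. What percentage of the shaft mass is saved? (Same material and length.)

32.7 %

Equal τ_max and T ⇒ the solid shaft needs d_s³ = d_o³(1−k⁴), so d_s = 111·(1−0.633⁴)^(1/3) = 104.7 mm.
Area ratio A_h/A_s = d_o²(1−k²)/d_s² = (1−k²)/(1−k⁴)^(2/3) = 0.6735.
Mass saving = 1 − 0.6735 = 32.7 %.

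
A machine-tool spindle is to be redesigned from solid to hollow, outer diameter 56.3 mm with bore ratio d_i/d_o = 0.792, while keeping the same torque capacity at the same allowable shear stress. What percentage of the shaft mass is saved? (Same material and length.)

48.0 %

Equal τ_max and T ⇒ the solid shaft needs d_s³ = d_o³(1−k⁴), so d_s = 56.3·(1−0.792⁴)^(1/3) = 47.66 mm.
Area ratio A_h/A_s = d_o²(1−k²)/d_s² = (1−k²)/(1−k⁴)^(2/3) = 0.5202.
Mass saving = 1 − 0.5202 = 48.0 %.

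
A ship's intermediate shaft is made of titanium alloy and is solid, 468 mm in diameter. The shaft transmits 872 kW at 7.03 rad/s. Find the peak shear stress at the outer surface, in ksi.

0.894 ksi

ω = 7.03 rad/s, so T = P/ω = 872×10³ / 7.030 = 124000 N·m.
J = πd⁴/32 = π(0.468)⁴/32 = 4.710×10^-3 m⁴.
τ_max = T·r/J = 124000 × 0.234 / 4.710×10^-3 = 6.163×10^6 Pa.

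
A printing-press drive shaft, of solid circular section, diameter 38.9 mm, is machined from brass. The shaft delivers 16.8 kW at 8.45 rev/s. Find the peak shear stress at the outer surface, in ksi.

3.97 ksi

ω = 2π·8.45 = 53.09 rad/s, so T = P/ω = 16.8×10³ / 53.09 = 316.4 N·m.
J = πd⁴/32 = π(0.0389)⁴/32 = 2.248×10^-7 m⁴.
τ_max = T·r/J = 316.4 × 0.0194 / 2.248×10^-7 = 2.738×10^7 Pa.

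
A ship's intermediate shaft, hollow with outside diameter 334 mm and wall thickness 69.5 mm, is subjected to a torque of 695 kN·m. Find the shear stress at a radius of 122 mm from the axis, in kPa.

78500 kPa

J = π(d_o⁴ − d_i⁴)/32 = π(0.334⁴ − 0.195⁴)/32 = 1.080×10^-3 m⁴.
Shear stress varies linearly with radius: τ = T·r/J = 695000 × 0.122 / 1.080×10^-3 = 7.852×10^7 Pa.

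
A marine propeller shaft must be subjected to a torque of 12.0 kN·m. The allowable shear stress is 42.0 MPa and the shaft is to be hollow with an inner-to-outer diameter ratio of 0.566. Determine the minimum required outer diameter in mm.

117 mm

For a hollow shaft with d_i/d_o = 0.566: τ_max = 16T/(π d_o³ (1−k⁴)), so d_o = [16T/(π τ_allow (1−k⁴))]^(1/3) = [16·12000/(π·4.20×10^7·0.8974)]^(1/3) = 0.1175 m.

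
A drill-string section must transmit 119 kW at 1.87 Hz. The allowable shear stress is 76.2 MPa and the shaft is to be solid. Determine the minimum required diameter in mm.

87.8 mm

ω = 2π·1.87 = 11.75 rad/s, so T = P/ω = 119×10³ / 11.75 = 10130 N·m.
For a solid shaft τ_max = 16T/(πd³), so d = (16T/(π τ_allow))^(1/3) = (16·10130/(π·7.62×10^7))^(1/3) = 0.08780 m.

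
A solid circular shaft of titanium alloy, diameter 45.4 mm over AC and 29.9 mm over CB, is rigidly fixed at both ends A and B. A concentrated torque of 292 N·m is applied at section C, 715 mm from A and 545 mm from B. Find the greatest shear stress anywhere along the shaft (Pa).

Compatibility: T_A·a/J_AC = T_B·b/J_CB with T_A + T_B = T₀.
J_AC = 4.17×10^-7 m⁴, J_CB = 7.85×10^-8 m⁴, so T_A = T₀·(J_AC/a)/((J_AC/a)+(J_CB/b)) = 234.2 N·m, T_B = 57.80 N·m.
τ in each portion: τ_AC = 1.27×10^7 Pa, τ_CB = 1.10×10^7 Pa; maximum is in AC.
τ_max = T_AC·r/J = 234.2·0.0227/4.17×10^-7 = 1.275×10^7 Pa.

1.27e7 Pa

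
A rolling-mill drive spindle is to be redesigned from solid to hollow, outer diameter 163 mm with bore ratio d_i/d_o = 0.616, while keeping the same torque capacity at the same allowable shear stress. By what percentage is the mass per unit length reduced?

31.2 %

Equal τ_max and T ⇒ the solid shaft needs d_s³ = d_o³(1−k⁴), so d_s = 163·(1−0.616⁴)^(1/3) = 154.8 mm.
Area ratio A_h/A_s = d_o²(1−k²)/d_s² = (1−k²)/(1−k⁴)^(2/3) = 0.6883.
Mass saving = 1 − 0.6883 = 31.2 %.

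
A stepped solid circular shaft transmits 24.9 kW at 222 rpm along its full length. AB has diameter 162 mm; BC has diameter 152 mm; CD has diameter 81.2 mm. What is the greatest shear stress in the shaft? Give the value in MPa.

ω = 2π·222/60 = 23.25 rad/s, so T = P/ω = 24.9×10³ / 23.25 = 1071 N·m.
Under the same torque, τ_max = 16T/(πd³) is largest where d is smallest — segment CD (d = 81.2 mm).
τ_max = 16·1071/(π·(0.0812)³) = 1.019×10^7 Pa.

10.2 MPa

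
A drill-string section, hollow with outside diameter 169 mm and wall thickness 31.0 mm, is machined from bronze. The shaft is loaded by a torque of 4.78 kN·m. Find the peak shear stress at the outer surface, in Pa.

6.01e6 Pa

J = π(d_o⁴ − d_i⁴)/32 = π(0.169⁴ − 0.107⁴)/32 = 6.722×10^-5 m⁴.
τ_max = T·r/J = 4780 × 0.0845 / 6.722×10^-5 = 6.009×10^6 Pa.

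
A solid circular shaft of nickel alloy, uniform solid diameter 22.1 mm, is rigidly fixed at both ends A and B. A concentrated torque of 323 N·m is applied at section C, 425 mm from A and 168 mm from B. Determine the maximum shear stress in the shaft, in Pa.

1.09e8 Pa

With uniform GJ and both ends fixed, compatibility θ_AC = θ_CB gives T_A·a = T_B·b, together with T_A + T_B = T₀.
T_A = T₀·b/(a+b) = 323.0·168/593.0 = 91.51 N·m; T_B = 231.5 N·m.
τ in each portion: τ_AC = 4.32×10^7 Pa, τ_CB = 1.09×10^8 Pa; maximum is in CB.
τ_max = T_CB·r/J = 231.5·0.0111/2.34×10^-8 = 1.092×10^8 Pa.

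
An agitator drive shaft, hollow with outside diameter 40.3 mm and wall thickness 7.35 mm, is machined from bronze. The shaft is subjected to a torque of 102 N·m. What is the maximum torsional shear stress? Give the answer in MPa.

J = π(d_o⁴ − d_i⁴)/32 = π(0.0403⁴ − 0.0256⁴)/32 = 2.168×10^-7 m⁴.
τ_max = T·r/J = 102.0 × 0.0201 / 2.168×10^-7 = 9.481×10^6 Pa.

9.48 MPa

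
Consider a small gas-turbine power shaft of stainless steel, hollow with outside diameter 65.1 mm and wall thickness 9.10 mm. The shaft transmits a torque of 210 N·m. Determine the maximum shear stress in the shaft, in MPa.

5.31 MPa

J = π(d_o⁴ − d_i⁴)/32 = π(0.0651⁴ − 0.0469⁴)/32 = 1.288×10^-6 m⁴.
τ_max = T·r/J = 210.0 × 0.0325 / 1.288×10^-6 = 5.306×10^6 Pa.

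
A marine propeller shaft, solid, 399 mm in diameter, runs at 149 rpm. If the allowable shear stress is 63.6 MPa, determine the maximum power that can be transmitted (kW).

J = πd⁴/32 = π(0.399)⁴/32 = 2.488×10^-3 m⁴.
T_max = τ_allow·J/r = 6.36×10^7 × 2.488×10^-3 / 0.200 = 793200 N·m.
ω = 2π·149/60 = 15.60 rad/s, so P_max = T_max·ω = 1.238×10^7 W.

12400 kW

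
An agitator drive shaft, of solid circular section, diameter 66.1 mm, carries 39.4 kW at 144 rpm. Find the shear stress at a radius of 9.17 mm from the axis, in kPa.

ω = 2π·144/60 = 15.08 rad/s, so T = P/ω = 39.4×10³ / 15.08 = 2613 N·m.
J = πd⁴/32 = π(0.0661)⁴/32 = 1.874×10^-6 m⁴.
Shear stress varies linearly with radius: τ = T·r/J = 2613 × 0.00917 / 1.874×10^-6 = 1.278×10^7 Pa.

12800 kPa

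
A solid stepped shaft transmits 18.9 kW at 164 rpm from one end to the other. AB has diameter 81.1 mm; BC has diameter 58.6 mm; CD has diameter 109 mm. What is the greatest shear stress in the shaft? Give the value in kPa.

ω = 2π·164/60 = 17.17 rad/s, so T = P/ω = 18.9×10³ / 17.17 = 1100 N·m.
Under the same torque, τ_max = 16T/(πd³) is largest where d is smallest — segment BC (d = 58.6 mm).
τ_max = 16·1100/(π·(0.0586)³) = 2.785×10^7 Pa.

27900 kPa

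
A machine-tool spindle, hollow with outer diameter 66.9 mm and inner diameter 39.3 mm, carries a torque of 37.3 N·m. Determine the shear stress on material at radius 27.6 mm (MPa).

0.594 MPa

J = π(d_o⁴ − d_i⁴)/32 = π(0.0669⁴ − 0.0393⁴)/32 = 1.732×10^-6 m⁴.
Shear stress varies linearly with radius: τ = T·r/J = 37.30 × 0.0276 / 1.732×10^-6 = 5.943×10^5 Pa.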